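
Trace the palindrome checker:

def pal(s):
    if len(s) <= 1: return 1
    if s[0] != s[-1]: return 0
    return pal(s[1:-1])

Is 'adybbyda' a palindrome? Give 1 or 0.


pal('adybbyda'): s[0]='a' == s[-1]='a' -> check pal('dybbyd')
pal('dybbyd'): s[0]='d' == s[-1]='d' -> check pal('ybby')
pal('ybby'): s[0]='y' == s[-1]='y' -> check pal('bb')
pal('bb'): s[0]='b' == s[-1]='b' -> check pal('')
pal(''): len <= 1 -> return 1  (base case)
Result: 1 (palindrome)

1


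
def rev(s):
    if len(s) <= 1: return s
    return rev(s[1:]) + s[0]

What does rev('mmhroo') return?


rev('mmhroo') = rev('mhroo') + 'm'
rev('mhroo') = rev('hroo') + 'm'
rev('hroo') = rev('roo') + 'h'
rev('roo') = rev('oo') + 'r'
rev('oo') = rev('o') + 'o'
rev('o') = 'o'  (base case)
Concatenating: 'o' + 'o' + 'r' + 'h' + 'm' + 'm' = 'oorhmm'

oorhmm


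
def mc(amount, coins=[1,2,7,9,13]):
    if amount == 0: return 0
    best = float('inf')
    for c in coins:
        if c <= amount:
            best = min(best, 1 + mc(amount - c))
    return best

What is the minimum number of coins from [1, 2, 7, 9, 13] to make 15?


Building up with DP:
mc(0) = 0
mc(1) = min(1+mc(0)=1+0=1) = 1
mc(2) = min(1+mc(1)=1+1=2, 1+mc(0)=1+0=1) = 1
mc(3) = min(1+mc(2)=1+1=2, 1+mc(1)=1+1=2) = 2
mc(4) = min(1+mc(3)=1+2=3, 1+mc(2)=1+1=2) = 2
mc(5) = min(1+mc(4)=1+2=3, 1+mc(3)=1+2=3) = 3
mc(6) = min(1+mc(5)=1+3=4, 1+mc(4)=1+2=3) = 3
mc(7) = min(1+mc(6)=1+3=4, 1+mc(5)=1+3=4, 1+mc(0)=1+0=1) = 1
mc(8) = min(1+mc(7)=1+1=2, 1+mc(6)=1+3=4, 1+mc(1)=1+1=2) = 2
mc(9) = min(1+mc(8)=1+2=3, 1+mc(7)=1+1=2, 1+mc(2)=1+1=2, 1+mc(0)=1+0=1) = 1
mc(10) = min(1+mc(9)=1+1=2, 1+mc(8)=1+2=3, 1+mc(3)=1+2=3, 1+mc(1)=1+1=2) = 2
mc(11) = min(1+mc(10)=1+2=3, 1+mc(9)=1+1=2, 1+mc(4)=1+2=3, 1+mc(2)=1+1=2) = 2
mc(12) = min(1+mc(11)=1+2=3, 1+mc(10)=1+2=3, 1+mc(5)=1+3=4, 1+mc(3)=1+2=3) = 3
mc(13) = min(1+mc(12)=1+3=4, 1+mc(11)=1+2=3, 1+mc(6)=1+3=4, 1+mc(4)=1+2=3, 1+mc(0)=1+0=1) = 1
mc(14) = min(1+mc(13)=1+1=2, 1+mc(12)=1+3=4, 1+mc(7)=1+1=2, 1+mc(5)=1+3=4, 1+mc(1)=1+1=2) = 2
mc(15) = min(1+mc(14)=1+2=3, 1+mc(13)=1+1=2, 1+mc(8)=1+2=3, 1+mc(6)=1+3=4, 1+mc(2)=1+1=2) = 2

2


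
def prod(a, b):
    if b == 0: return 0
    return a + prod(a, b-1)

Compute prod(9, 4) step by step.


prod(9, 4) = 9 + prod(9, 3)
prod(9, 3) = 9 + prod(9, 2)
prod(9, 2) = 9 + prod(9, 1)
prod(9, 1) = 9 + prod(9, 0)
prod(9, 0) = 0  (base case)
Total: 9 + 9 + 9 + 9 + 0 = 36

36


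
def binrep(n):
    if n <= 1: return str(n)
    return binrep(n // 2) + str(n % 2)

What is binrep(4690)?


binrep(4690) = binrep(2345) + '0'
binrep(2345) = binrep(1172) + '1'
binrep(1172) = binrep(586) + '0'
binrep(586) = binrep(293) + '0'
binrep(293) = binrep(146) + '1'
binrep(146) = binrep(73) + '0'
binrep(73) = binrep(36) + '1'
binrep(36) = binrep(18) + '0'
binrep(18) = binrep(9) + '0'
binrep(9) = binrep(4) + '1'
binrep(4) = binrep(2) + '0'
binrep(2) = binrep(1) + '0'
binrep(1) = '1'  (base case)
Concatenating: '1' + '0' + '0' + '1' + '0' + '0' + '1' + '0' + '1' + '0' + '0' + '1' + '0' = '1001001010010'

1001001010010


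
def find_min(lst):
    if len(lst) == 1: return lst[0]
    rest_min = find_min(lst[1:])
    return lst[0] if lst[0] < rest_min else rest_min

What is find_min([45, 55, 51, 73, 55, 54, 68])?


find_min([45, 55, 51, 73, 55, 54, 68]): compare 45 with find_min([55, 51, 73, 55, 54, 68])
find_min([55, 51, 73, 55, 54, 68]): compare 55 with find_min([51, 73, 55, 54, 68])
find_min([51, 73, 55, 54, 68]): compare 51 with find_min([73, 55, 54, 68])
find_min([73, 55, 54, 68]): compare 73 with find_min([55, 54, 68])
find_min([55, 54, 68]): compare 55 with find_min([54, 68])
find_min([54, 68]): compare 54 with find_min([68])
find_min([68]) = 68  (base case)
Compare 54 with 68 -> 54
Compare 55 with 54 -> 54
Compare 73 with 54 -> 54
Compare 51 with 54 -> 51
Compare 55 with 51 -> 51
Compare 45 with 51 -> 45

45


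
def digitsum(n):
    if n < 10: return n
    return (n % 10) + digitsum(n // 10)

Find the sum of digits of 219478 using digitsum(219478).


digitsum(219478) = 8 + digitsum(21947)
digitsum(21947) = 7 + digitsum(2194)
digitsum(2194) = 4 + digitsum(219)
digitsum(219) = 9 + digitsum(21)
digitsum(21) = 1 + digitsum(2)
digitsum(2) = 2  (base case)
Total: 8 + 7 + 4 + 9 + 1 + 2 = 31

31


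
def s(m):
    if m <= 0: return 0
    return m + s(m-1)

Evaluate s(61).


s(61)
= 61 + 60 + 59 + 58 + 57 + 56 + 55 + 54 + 53 + 52 + 51 + 50 + 49 + 48 + 47 + 46 + 45 + 44 + 43 + 42 + 41 + 40 + 39 + 38 + 37 + 36 + 35 + 34 + 33 + 32 + 31 + 30 + 29 + 28 + 27 + 26 + 25 + 24 + 23 + 22 + 21 + 20 + 19 + 18 + 17 + 16 + 15 + 14 + 13 + 12 + 11 + 10 + 9 + 8 + 7 + 6 + 5 + 4 + 3 + 2 + 1 + s(0)
= 61 + 60 + 59 + 58 + 57 + 56 + 55 + 54 + 53 + 52 + 51 + 50 + 49 + 48 + 47 + 46 + 45 + 44 + 43 + 42 + 41 + 40 + 39 + 38 + 37 + 36 + 35 + 34 + 33 + 32 + 31 + 30 + 29 + 28 + 27 + 26 + 25 + 24 + 23 + 22 + 21 + 20 + 19 + 18 + 17 + 16 + 15 + 14 + 13 + 12 + 11 + 10 + 9 + 8 + 7 + 6 + 5 + 4 + 3 + 2 + 1 + 0
= 1891

1891


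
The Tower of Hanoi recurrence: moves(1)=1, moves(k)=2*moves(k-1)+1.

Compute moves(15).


moves(15) = 2 * moves(14) + 1
moves(14) = 2 * moves(13) + 1
moves(13) = 2 * moves(12) + 1
moves(12) = 2 * moves(11) + 1
moves(11) = 2 * moves(10) + 1
moves(10) = 2 * moves(9) + 1
moves(9) = 2 * moves(8) + 1
moves(8) = 2 * moves(7) + 1
moves(7) = 2 * moves(6) + 1
moves(6) = 2 * moves(5) + 1
moves(5) = 2 * moves(4) + 1
moves(4) = 2 * moves(3) + 1
moves(3) = 2 * moves(2) + 1
moves(2) = 2 * moves(1) + 1
moves(1) = 1  (base case)
moves(2) = 2 * 1 + 1 = 3
moves(3) = 2 * 3 + 1 = 7
moves(4) = 2 * 7 + 1 = 15
moves(5) = 2 * 15 + 1 = 31
moves(6) = 2 * 31 + 1 = 63
moves(7) = 2 * 63 + 1 = 127
moves(8) = 2 * 127 + 1 = 255
moves(9) = 2 * 255 + 1 = 511
moves(10) = 2 * 511 + 1 = 1023
moves(11) = 2 * 1023 + 1 = 2047
moves(12) = 2 * 2047 + 1 = 4095
moves(13) = 2 * 4095 + 1 = 8191
moves(14) = 2 * 8191 + 1 = 16383
moves(15) = 2 * 16383 + 1 = 32767

32767


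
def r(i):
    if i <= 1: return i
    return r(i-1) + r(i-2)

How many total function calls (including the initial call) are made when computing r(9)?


Let C(n) = total calls for r(n)
C(0) = 1, C(1) = 1
C(2) = 1 + C(1) + C(0) = 1 + 1 + 1 = 3
C(3) = 1 + C(2) + C(1) = 1 + 3 + 1 = 5
C(4) = 1 + C(3) + C(2) = 1 + 5 + 3 = 9
C(5) = 1 + C(4) + C(3) = 1 + 9 + 5 = 15
C(6) = 1 + C(5) + C(4) = 1 + 15 + 9 = 25
C(7) = 1 + C(6) + C(5) = 1 + 25 + 15 = 41
C(8) = 1 + C(7) + C(6) = 1 + 41 + 25 = 67
C(9) = 1 + C(8) + C(7) = 1 + 67 + 41 = 109

109


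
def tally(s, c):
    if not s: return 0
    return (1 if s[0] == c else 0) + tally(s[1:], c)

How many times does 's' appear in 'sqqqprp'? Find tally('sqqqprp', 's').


s[0]='s' == 's' -> 1
s[0]='q' != 's' -> 0
s[0]='q' != 's' -> 0
s[0]='q' != 's' -> 0
s[0]='p' != 's' -> 0
s[0]='r' != 's' -> 0
s[0]='p' != 's' -> 0
Sum: 1 + 0 + 0 + 0 + 0 + 0 + 0 = 1

1


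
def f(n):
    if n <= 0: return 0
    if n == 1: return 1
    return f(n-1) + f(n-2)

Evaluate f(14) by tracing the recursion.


Computing f(14) bottom-up:
f(0) = 0
f(1) = 1
f(2) = f(1) + f(0) = 1 + 0 = 1
f(3) = f(2) + f(1) = 1 + 1 = 2
f(4) = f(3) + f(2) = 2 + 1 = 3
f(5) = f(4) + f(3) = 3 + 2 = 5
f(6) = f(5) + f(4) = 5 + 3 = 8
f(7) = f(6) + f(5) = 8 + 5 = 13
f(8) = f(7) + f(6) = 13 + 8 = 21
f(9) = f(8) + f(7) = 21 + 13 = 34
f(10) = f(9) + f(8) = 34 + 21 = 55
f(11) = f(10) + f(9) = 55 + 34 = 89
f(12) = f(11) + f(10) = 89 + 55 = 144
f(13) = f(12) + f(11) = 144 + 89 = 233
f(14) = f(13) + f(12) = 233 + 144 = 377

377


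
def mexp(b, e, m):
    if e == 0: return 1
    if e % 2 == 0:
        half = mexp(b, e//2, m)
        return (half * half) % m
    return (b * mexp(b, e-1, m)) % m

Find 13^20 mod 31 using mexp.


mexp(13, 20, 31): e is even, compute mexp(13, 10, 31)
  mexp(13, 10, 31): e is even, compute mexp(13, 5, 31)
    mexp(13, 5, 31): e is odd, compute mexp(13, 4, 31)
      mexp(13, 4, 31): e is even, compute mexp(13, 2, 31)
        mexp(13, 2, 31): e is even, compute mexp(13, 1, 31)
          mexp(13, 1, 31): e is odd, compute mexp(13, 0, 31)
          mexp(13, 0, 31) = 1
          (13 * 1) % 31 = 13
        half=13, (13*13) % 31 = 14
      half=14, (14*14) % 31 = 10
    (13 * 10) % 31 = 6
  half=6, (6*6) % 31 = 5
half=5, (5*5) % 31 = 25

25


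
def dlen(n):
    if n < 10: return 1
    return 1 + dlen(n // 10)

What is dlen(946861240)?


dlen(946861240) = 1 + dlen(94686124)
dlen(94686124) = 1 + dlen(9468612)
dlen(9468612) = 1 + dlen(946861)
dlen(946861) = 1 + dlen(94686)
dlen(94686) = 1 + dlen(9468)
dlen(9468) = 1 + dlen(946)
dlen(946) = 1 + dlen(94)
dlen(94) = 1 + dlen(9)
dlen(9) = 1  (base case: 9 < 10)
Unwinding: 1 + 1 + 1 + 1 + 1 + 1 + 1 + 1 + 1 = 9

9


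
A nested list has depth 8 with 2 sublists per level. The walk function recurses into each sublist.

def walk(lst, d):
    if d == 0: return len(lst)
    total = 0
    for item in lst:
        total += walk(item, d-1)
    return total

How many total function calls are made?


At depth 0 (root): 1 call
At depth 1: each of 1 parents calls walk on 2 children = 2 calls
At depth 2: each of 2 parents calls walk on 2 children = 4 calls
At depth 3: each of 4 parents calls walk on 2 children = 8 calls
At depth 4: each of 8 parents calls walk on 2 children = 16 calls
At depth 5: each of 16 parents calls walk on 2 children = 32 calls
At depth 6: each of 32 parents calls walk on 2 children = 64 calls
At depth 7: each of 64 parents calls walk on 2 children = 128 calls
At depth 8: each of 128 parents calls walk on 2 children = 256 calls
Total: 1 + 2 + 4 + 8 + 16 + 32 + 64 + 128 + 256 = 511

511


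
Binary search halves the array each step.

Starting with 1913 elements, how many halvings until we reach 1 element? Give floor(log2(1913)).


1913 / 2 = 956
956 / 2 = 478
478 / 2 = 239
239 / 2 = 119
119 / 2 = 59
59 / 2 = 29
29 / 2 = 14
14 / 2 = 7
7 / 2 = 3
3 / 2 = 1
Reached 1 after 10 halvings

10


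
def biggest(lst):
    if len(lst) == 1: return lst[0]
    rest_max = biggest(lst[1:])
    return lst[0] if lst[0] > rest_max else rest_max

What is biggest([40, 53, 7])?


biggest([40, 53, 7]): compare 40 with biggest([53, 7])
biggest([53, 7]): compare 53 with biggest([7])
biggest([7]) = 7  (base case)
Compare 53 with 7 -> 53
Compare 40 with 53 -> 53

53


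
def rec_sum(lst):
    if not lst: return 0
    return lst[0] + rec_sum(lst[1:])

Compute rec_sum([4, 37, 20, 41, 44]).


rec_sum([4, 37, 20, 41, 44]) = 4 + rec_sum([37, 20, 41, 44])
rec_sum([37, 20, 41, 44]) = 37 + rec_sum([20, 41, 44])
rec_sum([20, 41, 44]) = 20 + rec_sum([41, 44])
rec_sum([41, 44]) = 41 + rec_sum([44])
rec_sum([44]) = 44 + rec_sum([])
rec_sum([]) = 0  (base case)
Total: 4 + 37 + 20 + 41 + 44 + 0 = 146

146


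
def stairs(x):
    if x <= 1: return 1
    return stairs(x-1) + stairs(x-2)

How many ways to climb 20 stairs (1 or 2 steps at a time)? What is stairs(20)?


Building up from base cases:
stairs(0) = 1
stairs(1) = 1
stairs(2) = stairs(1) + stairs(0) = 1 + 1 = 2
stairs(3) = stairs(2) + stairs(1) = 2 + 1 = 3
stairs(4) = stairs(3) + stairs(2) = 3 + 2 = 5
stairs(5) = stairs(4) + stairs(3) = 5 + 3 = 8
stairs(6) = stairs(5) + stairs(4) = 8 + 5 = 13
stairs(7) = stairs(6) + stairs(5) = 13 + 8 = 21
stairs(8) = stairs(7) + stairs(6) = 21 + 13 = 34
stairs(9) = stairs(8) + stairs(7) = 34 + 21 = 55
stairs(10) = stairs(9) + stairs(8) = 55 + 34 = 89
stairs(11) = stairs(10) + stairs(9) = 89 + 55 = 144
stairs(12) = stairs(11) + stairs(10) = 144 + 89 = 233
stairs(13) = stairs(12) + stairs(11) = 233 + 144 = 377
stairs(14) = stairs(13) + stairs(12) = 377 + 233 = 610
stairs(15) = stairs(14) + stairs(13) = 610 + 377 = 987
stairs(16) = stairs(15) + stairs(14) = 987 + 610 = 1597
stairs(17) = stairs(16) + stairs(15) = 1597 + 987 = 2584
stairs(18) = stairs(17) + stairs(16) = 2584 + 1597 = 4181
stairs(19) = stairs(18) + stairs(17) = 4181 + 2584 = 6765
stairs(20) = stairs(19) + stairs(18) = 6765 + 4181 = 10946

10946


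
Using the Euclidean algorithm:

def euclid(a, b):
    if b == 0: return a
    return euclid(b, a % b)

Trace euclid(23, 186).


euclid(23, 186) = euclid(186, 23)
euclid(186, 23) = euclid(23, 2)
euclid(23, 2) = euclid(2, 1)
euclid(2, 1) = euclid(1, 0)
euclid(1, 0) = 1  (base case)

1


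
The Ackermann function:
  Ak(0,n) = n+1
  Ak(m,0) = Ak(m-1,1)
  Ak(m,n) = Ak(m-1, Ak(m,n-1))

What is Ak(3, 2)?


Ak(3, 2) = Ak(2, Ak(3, 1))
  Ak(3, 1) = Ak(2, Ak(3, 0))
    Ak(3, 0) = Ak(2, 1)
      Ak(2, 1) = Ak(1, Ak(2, 0))
        Ak(2, 0) = Ak(1, 1)
          Ak(1, 1) = Ak(0, Ak(1, 0))
          Ak(1, 0) = Ak(0, 1)
          Ak(0, 1) = 2
            = Ak(0, 2)
          Ak(0, 2) = 3
        = Ak(1, 3)
        Ak(1, 3) = Ak(0, Ak(1, 2))
          Ak(1, 2) = Ak(0, Ak(1, 1))
          Ak(1, 1) = Ak(0, Ak(1, 0))
          Ak(1, 0) = Ak(0, 1)
          Ak(0, 1) = 2
            = Ak(0, 2)
          Ak(0, 2) = 3
            = Ak(0, 3)
          Ak(0, 3) = 4
          = Ak(0, 4)
          Ak(0, 4) = 5
    = Ak(2, 5)
    Ak(2, 5) = Ak(1, Ak(2, 4))
      Ak(2, 4) = Ak(1, Ak(2, 3))
... (trace truncated)
Result: Ak(3, 2) = 29

29


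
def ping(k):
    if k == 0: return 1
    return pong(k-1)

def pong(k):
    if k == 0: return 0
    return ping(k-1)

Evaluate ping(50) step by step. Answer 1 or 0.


ping(50) = pong(49)
pong(49) = ping(48)
ping(48) = pong(47)
pong(47) = ping(46)
ping(46) = pong(45)
pong(45) = ping(44)
ping(44) = pong(43)
pong(43) = ping(42)
ping(42) = pong(41)
pong(41) = ping(40)
ping(40) = pong(39)
pong(39) = ping(38)
ping(38) = pong(37)
pong(37) = ping(36)
ping(36) = pong(35)
pong(35) = ping(34)
ping(34) = pong(33)
pong(33) = ping(32)
ping(32) = pong(31)
pong(31) = ping(30)
ping(30) = pong(29)
pong(29) = ping(28)
ping(28) = pong(27)
pong(27) = ping(26)
ping(26) = pong(25)
pong(25) = ping(24)
ping(24) = pong(23)
pong(23) = ping(22)
ping(22) = pong(21)
pong(21) = ping(20)
ping(20) = pong(19)
pong(19) = ping(18)
ping(18) = pong(17)
pong(17) = ping(16)
ping(16) = pong(15)
pong(15) = ping(14)
ping(14) = pong(13)
pong(13) = ping(12)
ping(12) = pong(11)
pong(11) = ping(10)
ping(10) = pong(9)
pong(9) = ping(8)
ping(8) = pong(7)
pong(7) = ping(6)
ping(6) = pong(5)
pong(5) = ping(4)
ping(4) = pong(3)
pong(3) = ping(2)
ping(2) = pong(1)
pong(1) = ping(0)
ping(0) = 1  (base case)
Result: 1

1


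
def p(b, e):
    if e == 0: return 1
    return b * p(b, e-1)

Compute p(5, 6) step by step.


p(5, 6)
= 5 * p(5, 5)
= 5 * 5 * p(5, 4)
= 5 * 5 * 5 * p(5, 3)
= 5 * 5 * 5 * 5 * p(5, 2)
= 5 * 5 * 5 * 5 * 5 * p(5, 1)
= 5 * 5 * 5 * 5 * 5 * 5 * p(5, 0)
= 5 * 5 * 5 * 5 * 5 * 5 * 1
= 15625

15625


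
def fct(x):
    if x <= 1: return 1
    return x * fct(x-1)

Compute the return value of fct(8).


fct(8)
= 8 * fct(7)
= 8 * 7 * fct(6)
= 8 * 7 * 6 * fct(5)
= 8 * 7 * 6 * 5 * fct(4)
= 8 * 7 * 6 * 5 * 4 * fct(3)
= 8 * 7 * 6 * 5 * 4 * 3 * fct(2)
= 8 * 7 * 6 * 5 * 4 * 3 * 2 * fct(1)
= 8 * 7 * 6 * 5 * 4 * 3 * 2 * 1
= 40320

40320


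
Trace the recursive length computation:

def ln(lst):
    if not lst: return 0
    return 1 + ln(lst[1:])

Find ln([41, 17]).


ln([41, 17]) = 1 + ln([17])
ln([17]) = 1 + ln([])
ln([]) = 0  (base case)
Unwinding: 1 + 1 + 0 = 2

2


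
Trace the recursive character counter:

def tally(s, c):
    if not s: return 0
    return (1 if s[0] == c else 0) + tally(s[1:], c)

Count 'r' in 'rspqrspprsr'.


s[0]='r' == 'r' -> 1
s[0]='s' != 'r' -> 0
s[0]='p' != 'r' -> 0
s[0]='q' != 'r' -> 0
s[0]='r' == 'r' -> 1
s[0]='s' != 'r' -> 0
s[0]='p' != 'r' -> 0
s[0]='p' != 'r' -> 0
s[0]='r' == 'r' -> 1
s[0]='s' != 'r' -> 0
s[0]='r' == 'r' -> 1
Sum: 1 + 0 + 0 + 0 + 1 + 0 + 0 + 0 + 1 + 0 + 1 = 4

4


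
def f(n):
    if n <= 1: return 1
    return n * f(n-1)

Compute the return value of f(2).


f(2)
= 2 * f(1)
= 2 * 1
= 2

2


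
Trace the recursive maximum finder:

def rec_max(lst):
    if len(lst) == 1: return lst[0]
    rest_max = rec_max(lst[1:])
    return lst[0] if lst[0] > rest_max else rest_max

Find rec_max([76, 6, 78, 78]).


rec_max([76, 6, 78, 78]): compare 76 with rec_max([6, 78, 78])
rec_max([6, 78, 78]): compare 6 with rec_max([78, 78])
rec_max([78, 78]): compare 78 with rec_max([78])
rec_max([78]) = 78  (base case)
Compare 78 with 78 -> 78
Compare 6 with 78 -> 78
Compare 76 with 78 -> 78

78


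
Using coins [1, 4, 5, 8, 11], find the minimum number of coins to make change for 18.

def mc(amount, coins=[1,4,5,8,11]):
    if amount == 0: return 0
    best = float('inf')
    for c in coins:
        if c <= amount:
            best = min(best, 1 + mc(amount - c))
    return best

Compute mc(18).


Building up with DP:
mc(0) = 0
mc(1) = min(1+mc(0)=1+0=1) = 1
mc(2) = min(1+mc(1)=1+1=2) = 2
mc(3) = min(1+mc(2)=1+2=3) = 3
mc(4) = min(1+mc(3)=1+3=4, 1+mc(0)=1+0=1) = 1
mc(5) = min(1+mc(4)=1+1=2, 1+mc(1)=1+1=2, 1+mc(0)=1+0=1) = 1
mc(6) = min(1+mc(5)=1+1=2, 1+mc(2)=1+2=3, 1+mc(1)=1+1=2) = 2
mc(7) = min(1+mc(6)=1+2=3, 1+mc(3)=1+3=4, 1+mc(2)=1+2=3) = 3
mc(8) = min(1+mc(7)=1+3=4, 1+mc(4)=1+1=2, 1+mc(3)=1+3=4, 1+mc(0)=1+0=1) = 1
mc(9) = min(1+mc(8)=1+1=2, 1+mc(5)=1+1=2, 1+mc(4)=1+1=2, 1+mc(1)=1+1=2) = 2
mc(10) = min(1+mc(9)=1+2=3, 1+mc(6)=1+2=3, 1+mc(5)=1+1=2, 1+mc(2)=1+2=3) = 2
mc(11) = min(1+mc(10)=1+2=3, 1+mc(7)=1+3=4, 1+mc(6)=1+2=3, 1+mc(3)=1+3=4, 1+mc(0)=1+0=1) = 1
mc(12) = min(1+mc(11)=1+1=2, 1+mc(8)=1+1=2, 1+mc(7)=1+3=4, 1+mc(4)=1+1=2, 1+mc(1)=1+1=2) = 2
mc(13) = min(1+mc(12)=1+2=3, 1+mc(9)=1+2=3, 1+mc(8)=1+1=2, 1+mc(5)=1+1=2, 1+mc(2)=1+2=3) = 2
mc(14) = min(1+mc(13)=1+2=3, 1+mc(10)=1+2=3, 1+mc(9)=1+2=3, 1+mc(6)=1+2=3, 1+mc(3)=1+3=4) = 3
mc(15) = min(1+mc(14)=1+3=4, 1+mc(11)=1+1=2, 1+mc(10)=1+2=3, 1+mc(7)=1+3=4, 1+mc(4)=1+1=2) = 2
mc(16) = min(1+mc(15)=1+2=3, 1+mc(12)=1+2=3, 1+mc(11)=1+1=2, 1+mc(8)=1+1=2, 1+mc(5)=1+1=2) = 2
mc(17) = min(1+mc(16)=1+2=3, 1+mc(13)=1+2=3, 1+mc(12)=1+2=3, 1+mc(9)=1+2=3, 1+mc(6)=1+2=3) = 3
mc(18) = min(1+mc(17)=1+3=4, 1+mc(14)=1+3=4, 1+mc(13)=1+2=3, 1+mc(10)=1+2=3, 1+mc(7)=1+3=4) = 3

3


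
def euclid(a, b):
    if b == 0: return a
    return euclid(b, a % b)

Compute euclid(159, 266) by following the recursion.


euclid(159, 266) = euclid(266, 159)
euclid(266, 159) = euclid(159, 107)
euclid(159, 107) = euclid(107, 52)
euclid(107, 52) = euclid(52, 3)
euclid(52, 3) = euclid(3, 1)
euclid(3, 1) = euclid(1, 0)
euclid(1, 0) = 1  (base case)

1


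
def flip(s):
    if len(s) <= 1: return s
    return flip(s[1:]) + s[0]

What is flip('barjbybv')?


flip('barjbybv') = flip('arjbybv') + 'b'
flip('arjbybv') = flip('rjbybv') + 'a'
flip('rjbybv') = flip('jbybv') + 'r'
flip('jbybv') = flip('bybv') + 'j'
flip('bybv') = flip('ybv') + 'b'
flip('ybv') = flip('bv') + 'y'
flip('bv') = flip('v') + 'b'
flip('v') = 'v'  (base case)
Concatenating: 'v' + 'b' + 'y' + 'b' + 'j' + 'r' + 'a' + 'b' = 'vbybjrab'

vbybjrab


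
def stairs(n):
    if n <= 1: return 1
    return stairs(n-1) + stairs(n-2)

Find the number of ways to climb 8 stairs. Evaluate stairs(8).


Building up from base cases:
stairs(0) = 1
stairs(1) = 1
stairs(2) = stairs(1) + stairs(0) = 1 + 1 = 2
stairs(3) = stairs(2) + stairs(1) = 2 + 1 = 3
stairs(4) = stairs(3) + stairs(2) = 3 + 2 = 5
stairs(5) = stairs(4) + stairs(3) = 5 + 3 = 8
stairs(6) = stairs(5) + stairs(4) = 8 + 5 = 13
stairs(7) = stairs(6) + stairs(5) = 13 + 8 = 21
stairs(8) = stairs(7) + stairs(6) = 21 + 13 = 34

34


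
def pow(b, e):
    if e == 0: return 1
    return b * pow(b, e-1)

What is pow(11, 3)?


pow(11, 3)
= 11 * pow(11, 2)
= 11 * 11 * pow(11, 1)
= 11 * 11 * 11 * pow(11, 0)
= 11 * 11 * 11 * 1
= 1331

1331


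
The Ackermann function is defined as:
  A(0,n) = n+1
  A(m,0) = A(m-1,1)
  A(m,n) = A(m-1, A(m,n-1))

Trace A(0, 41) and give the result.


A(0, 41) = 42
Result: A(0, 41) = 42

42


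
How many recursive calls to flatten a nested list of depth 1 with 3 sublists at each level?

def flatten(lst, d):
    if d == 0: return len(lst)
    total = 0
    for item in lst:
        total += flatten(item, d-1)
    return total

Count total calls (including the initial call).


At depth 0 (root): 1 call
At depth 1: each of 1 parents calls flatten on 3 children = 3 calls
Total: 1 + 3 = 4

4


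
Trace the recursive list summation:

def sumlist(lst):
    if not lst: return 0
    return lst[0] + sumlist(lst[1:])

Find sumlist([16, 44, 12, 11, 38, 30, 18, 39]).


sumlist([16, 44, 12, 11, 38, 30, 18, 39]) = 16 + sumlist([44, 12, 11, 38, 30, 18, 39])
sumlist([44, 12, 11, 38, 30, 18, 39]) = 44 + sumlist([12, 11, 38, 30, 18, 39])
sumlist([12, 11, 38, 30, 18, 39]) = 12 + sumlist([11, 38, 30, 18, 39])
sumlist([11, 38, 30, 18, 39]) = 11 + sumlist([38, 30, 18, 39])
sumlist([38, 30, 18, 39]) = 38 + sumlist([30, 18, 39])
sumlist([30, 18, 39]) = 30 + sumlist([18, 39])
sumlist([18, 39]) = 18 + sumlist([39])
sumlist([39]) = 39 + sumlist([])
sumlist([]) = 0  (base case)
Total: 16 + 44 + 12 + 11 + 38 + 30 + 18 + 39 + 0 = 208

208


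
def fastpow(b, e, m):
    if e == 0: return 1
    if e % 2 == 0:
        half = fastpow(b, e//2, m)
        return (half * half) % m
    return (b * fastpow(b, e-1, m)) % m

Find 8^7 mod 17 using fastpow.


fastpow(8, 7, 17): e is odd, compute fastpow(8, 6, 17)
  fastpow(8, 6, 17): e is even, compute fastpow(8, 3, 17)
    fastpow(8, 3, 17): e is odd, compute fastpow(8, 2, 17)
      fastpow(8, 2, 17): e is even, compute fastpow(8, 1, 17)
        fastpow(8, 1, 17): e is odd, compute fastpow(8, 0, 17)
          fastpow(8, 0, 17) = 1
        (8 * 1) % 17 = 8
      half=8, (8*8) % 17 = 13
    (8 * 13) % 17 = 2
  half=2, (2*2) % 17 = 4
(8 * 4) % 17 = 15

15


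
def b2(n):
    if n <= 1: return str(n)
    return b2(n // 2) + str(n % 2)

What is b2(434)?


b2(434) = b2(217) + '0'
b2(217) = b2(108) + '1'
b2(108) = b2(54) + '0'
b2(54) = b2(27) + '0'
b2(27) = b2(13) + '1'
b2(13) = b2(6) + '1'
b2(6) = b2(3) + '0'
b2(3) = b2(1) + '1'
b2(1) = '1'  (base case)
Concatenating: '1' + '1' + '0' + '1' + '1' + '0' + '0' + '1' + '0' = '110110010'

110110010


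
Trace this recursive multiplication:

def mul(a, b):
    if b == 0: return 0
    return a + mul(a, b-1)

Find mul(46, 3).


mul(46, 3) = 46 + mul(46, 2)
mul(46, 2) = 46 + mul(46, 1)
mul(46, 1) = 46 + mul(46, 0)
mul(46, 0) = 0  (base case)
Total: 46 + 46 + 46 + 0 = 138

138


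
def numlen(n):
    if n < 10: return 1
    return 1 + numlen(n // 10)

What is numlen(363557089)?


numlen(363557089) = 1 + numlen(36355708)
numlen(36355708) = 1 + numlen(3635570)
numlen(3635570) = 1 + numlen(363557)
numlen(363557) = 1 + numlen(36355)
numlen(36355) = 1 + numlen(3635)
numlen(3635) = 1 + numlen(363)
numlen(363) = 1 + numlen(36)
numlen(36) = 1 + numlen(3)
numlen(3) = 1  (base case: 3 < 10)
Unwinding: 1 + 1 + 1 + 1 + 1 + 1 + 1 + 1 + 1 = 9

9


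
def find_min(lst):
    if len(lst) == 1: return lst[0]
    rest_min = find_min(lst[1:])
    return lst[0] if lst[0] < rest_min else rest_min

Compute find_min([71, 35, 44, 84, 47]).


find_min([71, 35, 44, 84, 47]): compare 71 with find_min([35, 44, 84, 47])
find_min([35, 44, 84, 47]): compare 35 with find_min([44, 84, 47])
find_min([44, 84, 47]): compare 44 with find_min([84, 47])
find_min([84, 47]): compare 84 with find_min([47])
find_min([47]) = 47  (base case)
Compare 84 with 47 -> 47
Compare 44 with 47 -> 44
Compare 35 with 44 -> 35
Compare 71 with 35 -> 35

35


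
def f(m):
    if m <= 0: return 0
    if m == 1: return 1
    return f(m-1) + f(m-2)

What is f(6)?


Computing f(6) bottom-up:
f(0) = 0
f(1) = 1
f(2) = f(1) + f(0) = 1 + 0 = 1
f(3) = f(2) + f(1) = 1 + 1 = 2
f(4) = f(3) + f(2) = 2 + 1 = 3
f(5) = f(4) + f(3) = 3 + 2 = 5
f(6) = f(5) + f(4) = 5 + 3 = 8

8


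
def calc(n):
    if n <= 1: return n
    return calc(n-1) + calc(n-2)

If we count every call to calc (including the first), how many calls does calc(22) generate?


Let C(n) = total calls for calc(n)
C(0) = 1, C(1) = 1
C(2) = 1 + C(1) + C(0) = 1 + 1 + 1 = 3
C(3) = 1 + C(2) + C(1) = 1 + 3 + 1 = 5
C(4) = 1 + C(3) + C(2) = 1 + 5 + 3 = 9
C(5) = 1 + C(4) + C(3) = 1 + 9 + 5 = 15
C(6) = 1 + C(5) + C(4) = 1 + 15 + 9 = 25
C(7) = 1 + C(6) + C(5) = 1 + 25 + 15 = 41
C(8) = 1 + C(7) + C(6) = 1 + 41 + 25 = 67
C(9) = 1 + C(8) + C(7) = 1 + 67 + 41 = 109
C(10) = 1 + C(9) + C(8) = 1 + 109 + 67 = 177
C(11) = 1 + C(10) + C(9) = 1 + 177 + 109 = 287
C(12) = 1 + C(11) + C(10) = 1 + 287 + 177 = 465
C(13) = 1 + C(12) + C(11) = 1 + 465 + 287 = 753
C(14) = 1 + C(13) + C(12) = 1 + 753 + 465 = 1219
C(15) = 1 + C(14) + C(13) = 1 + 1219 + 753 = 1973
C(16) = 1 + C(15) + C(14) = 1 + 1973 + 1219 = 3193
C(17) = 1 + C(16) + C(15) = 1 + 3193 + 1973 = 5167
C(18) = 1 + C(17) + C(16) = 1 + 5167 + 3193 = 8361
C(19) = 1 + C(18) + C(17) = 1 + 8361 + 5167 = 13529
C(20) = 1 + C(19) + C(18) = 1 + 13529 + 8361 = 21891
C(21) = 1 + C(20) + C(19) = 1 + 21891 + 13529 = 35421
C(22) = 1 + C(21) + C(20) = 1 + 35421 + 21891 = 57313

57313


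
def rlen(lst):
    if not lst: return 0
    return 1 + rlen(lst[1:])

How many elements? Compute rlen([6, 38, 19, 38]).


rlen([6, 38, 19, 38]) = 1 + rlen([38, 19, 38])
rlen([38, 19, 38]) = 1 + rlen([19, 38])
rlen([19, 38]) = 1 + rlen([38])
rlen([38]) = 1 + rlen([])
rlen([]) = 0  (base case)
Unwinding: 1 + 1 + 1 + 1 + 0 = 4

4


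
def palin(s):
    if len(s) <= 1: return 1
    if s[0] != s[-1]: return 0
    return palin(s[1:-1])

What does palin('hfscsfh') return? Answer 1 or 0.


palin('hfscsfh'): s[0]='h' == s[-1]='h' -> check palin('fscsf')
palin('fscsf'): s[0]='f' == s[-1]='f' -> check palin('scs')
palin('scs'): s[0]='s' == s[-1]='s' -> check palin('c')
palin('c'): len <= 1 -> return 1  (base case)
Result: 1 (palindrome)

1


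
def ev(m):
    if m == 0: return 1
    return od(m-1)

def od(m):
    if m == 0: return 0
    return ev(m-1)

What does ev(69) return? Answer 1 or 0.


ev(69) = od(68)
od(68) = ev(67)
ev(67) = od(66)
od(66) = ev(65)
ev(65) = od(64)
od(64) = ev(63)
ev(63) = od(62)
od(62) = ev(61)
ev(61) = od(60)
od(60) = ev(59)
ev(59) = od(58)
od(58) = ev(57)
ev(57) = od(56)
od(56) = ev(55)
ev(55) = od(54)
od(54) = ev(53)
ev(53) = od(52)
od(52) = ev(51)
ev(51) = od(50)
od(50) = ev(49)
ev(49) = od(48)
od(48) = ev(47)
ev(47) = od(46)
od(46) = ev(45)
ev(45) = od(44)
od(44) = ev(43)
ev(43) = od(42)
od(42) = ev(41)
ev(41) = od(40)
od(40) = ev(39)
ev(39) = od(38)
od(38) = ev(37)
ev(37) = od(36)
od(36) = ev(35)
ev(35) = od(34)
od(34) = ev(33)
ev(33) = od(32)
od(32) = ev(31)
ev(31) = od(30)
od(30) = ev(29)
ev(29) = od(28)
od(28) = ev(27)
ev(27) = od(26)
od(26) = ev(25)
ev(25) = od(24)
od(24) = ev(23)
ev(23) = od(22)
od(22) = ev(21)
ev(21) = od(20)
od(20) = ev(19)
ev(19) = od(18)
od(18) = ev(17)
ev(17) = od(16)
od(16) = ev(15)
ev(15) = od(14)
od(14) = ev(13)
ev(13) = od(12)
od(12) = ev(11)
ev(11) = od(10)
od(10) = ev(9)
ev(9) = od(8)
od(8) = ev(7)
ev(7) = od(6)
od(6) = ev(5)
ev(5) = od(4)
od(4) = ev(3)
ev(3) = od(2)
od(2) = ev(1)
ev(1) = od(0)
od(0) = 0  (base case)
Result: 0

0


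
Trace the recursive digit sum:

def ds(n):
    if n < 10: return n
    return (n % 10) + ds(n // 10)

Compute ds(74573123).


ds(74573123) = 3 + ds(7457312)
ds(7457312) = 2 + ds(745731)
ds(745731) = 1 + ds(74573)
ds(74573) = 3 + ds(7457)
ds(7457) = 7 + ds(745)
ds(745) = 5 + ds(74)
ds(74) = 4 + ds(7)
ds(7) = 7  (base case)
Total: 3 + 2 + 1 + 3 + 7 + 5 + 4 + 7 = 32

32


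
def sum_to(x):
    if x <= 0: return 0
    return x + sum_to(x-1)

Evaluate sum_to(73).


sum_to(73)
= 73 + 72 + 71 + 70 + 69 + 68 + 67 + 66 + 65 + 64 + 63 + 62 + 61 + 60 + 59 + 58 + 57 + 56 + 55 + 54 + 53 + 52 + 51 + 50 + 49 + 48 + 47 + 46 + 45 + 44 + 43 + 42 + 41 + 40 + 39 + 38 + 37 + 36 + 35 + 34 + 33 + 32 + 31 + 30 + 29 + 28 + 27 + 26 + 25 + 24 + 23 + 22 + 21 + 20 + 19 + 18 + 17 + 16 + 15 + 14 + 13 + 12 + 11 + 10 + 9 + 8 + 7 + 6 + 5 + 4 + 3 + 2 + 1 + sum_to(0)
= 73 + 72 + 71 + 70 + 69 + 68 + 67 + 66 + 65 + 64 + 63 + 62 + 61 + 60 + 59 + 58 + 57 + 56 + 55 + 54 + 53 + 52 + 51 + 50 + 49 + 48 + 47 + 46 + 45 + 44 + 43 + 42 + 41 + 40 + 39 + 38 + 37 + 36 + 35 + 34 + 33 + 32 + 31 + 30 + 29 + 28 + 27 + 26 + 25 + 24 + 23 + 22 + 21 + 20 + 19 + 18 + 17 + 16 + 15 + 14 + 13 + 12 + 11 + 10 + 9 + 8 + 7 + 6 + 5 + 4 + 3 + 2 + 1 + 0
= 2701

2701


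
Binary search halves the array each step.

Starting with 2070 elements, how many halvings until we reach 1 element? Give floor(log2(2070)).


2070 / 2 = 1035
1035 / 2 = 517
517 / 2 = 258
258 / 2 = 129
129 / 2 = 64
64 / 2 = 32
32 / 2 = 16
16 / 2 = 8
8 / 2 = 4
4 / 2 = 2
2 / 2 = 1
Reached 1 after 11 halvings

11


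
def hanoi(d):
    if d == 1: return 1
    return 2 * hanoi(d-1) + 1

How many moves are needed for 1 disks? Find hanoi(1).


hanoi(1) = 1  (base case)

1


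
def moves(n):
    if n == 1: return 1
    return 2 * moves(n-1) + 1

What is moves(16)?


moves(16) = 2 * moves(15) + 1
moves(15) = 2 * moves(14) + 1
moves(14) = 2 * moves(13) + 1
moves(13) = 2 * moves(12) + 1
moves(12) = 2 * moves(11) + 1
moves(11) = 2 * moves(10) + 1
moves(10) = 2 * moves(9) + 1
moves(9) = 2 * moves(8) + 1
moves(8) = 2 * moves(7) + 1
moves(7) = 2 * moves(6) + 1
moves(6) = 2 * moves(5) + 1
moves(5) = 2 * moves(4) + 1
moves(4) = 2 * moves(3) + 1
moves(3) = 2 * moves(2) + 1
moves(2) = 2 * moves(1) + 1
moves(1) = 1  (base case)
moves(2) = 2 * 1 + 1 = 3
moves(3) = 2 * 3 + 1 = 7
moves(4) = 2 * 7 + 1 = 15
moves(5) = 2 * 15 + 1 = 31
moves(6) = 2 * 31 + 1 = 63
moves(7) = 2 * 63 + 1 = 127
moves(8) = 2 * 127 + 1 = 255
moves(9) = 2 * 255 + 1 = 511
moves(10) = 2 * 511 + 1 = 1023
moves(11) = 2 * 1023 + 1 = 2047
moves(12) = 2 * 2047 + 1 = 4095
moves(13) = 2 * 4095 + 1 = 8191
moves(14) = 2 * 8191 + 1 = 16383
moves(15) = 2 * 16383 + 1 = 32767
moves(16) = 2 * 32767 + 1 = 65535

65535


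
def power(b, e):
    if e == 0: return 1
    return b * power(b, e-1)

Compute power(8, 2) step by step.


power(8, 2)
= 8 * power(8, 1)
= 8 * 8 * power(8, 0)
= 8 * 8 * 1
= 64

64


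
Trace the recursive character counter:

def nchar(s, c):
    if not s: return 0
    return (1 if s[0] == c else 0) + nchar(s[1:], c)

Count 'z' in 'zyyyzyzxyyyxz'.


s[0]='z' == 'z' -> 1
s[0]='y' != 'z' -> 0
s[0]='y' != 'z' -> 0
s[0]='y' != 'z' -> 0
s[0]='z' == 'z' -> 1
s[0]='y' != 'z' -> 0
s[0]='z' == 'z' -> 1
s[0]='x' != 'z' -> 0
s[0]='y' != 'z' -> 0
s[0]='y' != 'z' -> 0
s[0]='y' != 'z' -> 0
s[0]='x' != 'z' -> 0
s[0]='z' == 'z' -> 1
Sum: 1 + 0 + 0 + 0 + 1 + 0 + 1 + 0 + 0 + 0 + 0 + 0 + 1 = 4

4


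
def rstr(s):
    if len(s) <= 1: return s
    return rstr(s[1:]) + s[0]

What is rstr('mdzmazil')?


rstr('mdzmazil') = rstr('dzmazil') + 'm'
rstr('dzmazil') = rstr('zmazil') + 'd'
rstr('zmazil') = rstr('mazil') + 'z'
rstr('mazil') = rstr('azil') + 'm'
rstr('azil') = rstr('zil') + 'a'
rstr('zil') = rstr('il') + 'z'
rstr('il') = rstr('l') + 'i'
rstr('l') = 'l'  (base case)
Concatenating: 'l' + 'i' + 'z' + 'a' + 'm' + 'z' + 'd' + 'm' = 'lizamzdm'

lizamzdm


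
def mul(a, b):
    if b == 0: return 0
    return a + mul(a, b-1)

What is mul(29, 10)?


mul(29, 10) = 29 + mul(29, 9)
mul(29, 9) = 29 + mul(29, 8)
mul(29, 8) = 29 + mul(29, 7)
mul(29, 7) = 29 + mul(29, 6)
mul(29, 6) = 29 + mul(29, 5)
mul(29, 5) = 29 + mul(29, 4)
mul(29, 4) = 29 + mul(29, 3)
mul(29, 3) = 29 + mul(29, 2)
mul(29, 2) = 29 + mul(29, 1)
mul(29, 1) = 29 + mul(29, 0)
mul(29, 0) = 0  (base case)
Total: 29 + 29 + 29 + 29 + 29 + 29 + 29 + 29 + 29 + 29 + 0 = 290

290


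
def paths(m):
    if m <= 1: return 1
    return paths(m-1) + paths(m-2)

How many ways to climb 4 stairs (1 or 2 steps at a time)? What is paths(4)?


Building up from base cases:
paths(0) = 1
paths(1) = 1
paths(2) = paths(1) + paths(0) = 1 + 1 = 2
paths(3) = paths(2) + paths(1) = 2 + 1 = 3
paths(4) = paths(3) + paths(2) = 3 + 2 = 5

5


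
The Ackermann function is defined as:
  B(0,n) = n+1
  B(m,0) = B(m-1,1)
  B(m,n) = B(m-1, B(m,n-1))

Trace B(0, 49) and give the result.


B(0, 49) = 50
Result: B(0, 49) = 50

50


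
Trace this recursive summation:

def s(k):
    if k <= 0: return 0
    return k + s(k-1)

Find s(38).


s(38)
= 38 + 37 + 36 + 35 + 34 + 33 + 32 + 31 + 30 + 29 + 28 + 27 + 26 + 25 + 24 + 23 + 22 + 21 + 20 + 19 + 18 + 17 + 16 + 15 + 14 + 13 + 12 + 11 + 10 + 9 + 8 + 7 + 6 + 5 + 4 + 3 + 2 + 1 + s(0)
= 38 + 37 + 36 + 35 + 34 + 33 + 32 + 31 + 30 + 29 + 28 + 27 + 26 + 25 + 24 + 23 + 22 + 21 + 20 + 19 + 18 + 17 + 16 + 15 + 14 + 13 + 12 + 11 + 10 + 9 + 8 + 7 + 6 + 5 + 4 + 3 + 2 + 1 + 0
= 741

741


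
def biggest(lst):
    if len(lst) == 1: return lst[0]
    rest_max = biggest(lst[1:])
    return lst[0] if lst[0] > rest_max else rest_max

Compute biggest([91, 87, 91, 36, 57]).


biggest([91, 87, 91, 36, 57]): compare 91 with biggest([87, 91, 36, 57])
biggest([87, 91, 36, 57]): compare 87 with biggest([91, 36, 57])
biggest([91, 36, 57]): compare 91 with biggest([36, 57])
biggest([36, 57]): compare 36 with biggest([57])
biggest([57]) = 57  (base case)
Compare 36 with 57 -> 57
Compare 91 with 57 -> 91
Compare 87 with 91 -> 91
Compare 91 with 91 -> 91

91


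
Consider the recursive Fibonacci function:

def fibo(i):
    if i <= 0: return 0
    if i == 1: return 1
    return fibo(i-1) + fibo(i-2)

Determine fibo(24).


Computing fibo(24) bottom-up:
fibo(0) = 0
fibo(1) = 1
fibo(2) = fibo(1) + fibo(0) = 1 + 0 = 1
fibo(3) = fibo(2) + fibo(1) = 1 + 1 = 2
fibo(4) = fibo(3) + fibo(2) = 2 + 1 = 3
fibo(5) = fibo(4) + fibo(3) = 3 + 2 = 5
fibo(6) = fibo(5) + fibo(4) = 5 + 3 = 8
fibo(7) = fibo(6) + fibo(5) = 8 + 5 = 13
fibo(8) = fibo(7) + fibo(6) = 13 + 8 = 21
fibo(9) = fibo(8) + fibo(7) = 21 + 13 = 34
fibo(10) = fibo(9) + fibo(8) = 34 + 21 = 55
fibo(11) = fibo(10) + fibo(9) = 55 + 34 = 89
fibo(12) = fibo(11) + fibo(10) = 89 + 55 = 144
fibo(13) = fibo(12) + fibo(11) = 144 + 89 = 233
fibo(14) = fibo(13) + fibo(12) = 233 + 144 = 377
fibo(15) = fibo(14) + fibo(13) = 377 + 233 = 610
fibo(16) = fibo(15) + fibo(14) = 610 + 377 = 987
fibo(17) = fibo(16) + fibo(15) = 987 + 610 = 1597
fibo(18) = fibo(17) + fibo(16) = 1597 + 987 = 2584
fibo(19) = fibo(18) + fibo(17) = 2584 + 1597 = 4181
fibo(20) = fibo(19) + fibo(18) = 4181 + 2584 = 6765
fibo(21) = fibo(20) + fibo(19) = 6765 + 4181 = 10946
fibo(22) = fibo(21) + fibo(20) = 10946 + 6765 = 17711
fibo(23) = fibo(22) + fibo(21) = 17711 + 10946 = 28657
fibo(24) = fibo(23) + fibo(22) = 28657 + 17711 = 46368

46368


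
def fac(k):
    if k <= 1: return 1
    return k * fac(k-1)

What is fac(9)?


fac(9)
= 9 * fac(8)
= 9 * 8 * fac(7)
= 9 * 8 * 7 * fac(6)
= 9 * 8 * 7 * 6 * fac(5)
= 9 * 8 * 7 * 6 * 5 * fac(4)
= 9 * 8 * 7 * 6 * 5 * 4 * fac(3)
= 9 * 8 * 7 * 6 * 5 * 4 * 3 * fac(2)
= 9 * 8 * 7 * 6 * 5 * 4 * 3 * 2 * fac(1)
= 9 * 8 * 7 * 6 * 5 * 4 * 3 * 2 * 1
= 362880

362880


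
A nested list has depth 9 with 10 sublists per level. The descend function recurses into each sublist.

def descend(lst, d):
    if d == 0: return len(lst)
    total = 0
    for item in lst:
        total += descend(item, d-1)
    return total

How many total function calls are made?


At depth 0 (root): 1 call
At depth 1: each of 1 parents calls descend on 10 children = 10 calls
At depth 2: each of 10 parents calls descend on 10 children = 100 calls
At depth 3: each of 100 parents calls descend on 10 children = 1000 calls
At depth 4: each of 1000 parents calls descend on 10 children = 10000 calls
At depth 5: each of 10000 parents calls descend on 10 children = 100000 calls
At depth 6: each of 100000 parents calls descend on 10 children = 1000000 calls
At depth 7: each of 1000000 parents calls descend on 10 children = 10000000 calls
At depth 8: each of 10000000 parents calls descend on 10 children = 100000000 calls
At depth 9: each of 100000000 parents calls descend on 10 children = 1000000000 calls
Total: 1 + 10 + 100 + 1000 + 10000 + 100000 + 1000000 + 10000000 + 100000000 + 1000000000 = 1111111111

1111111111


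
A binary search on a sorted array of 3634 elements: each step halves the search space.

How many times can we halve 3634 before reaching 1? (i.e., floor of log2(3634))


3634 / 2 = 1817
1817 / 2 = 908
908 / 2 = 454
454 / 2 = 227
227 / 2 = 113
113 / 2 = 56
56 / 2 = 28
28 / 2 = 14
14 / 2 = 7
7 / 2 = 3
3 / 2 = 1
Reached 1 after 11 halvings

11


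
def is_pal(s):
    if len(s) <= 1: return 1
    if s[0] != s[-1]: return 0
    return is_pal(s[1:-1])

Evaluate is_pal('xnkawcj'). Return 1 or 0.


is_pal('xnkawcj'): s[0]='x' != s[-1]='j' -> return 0
Result: 0 (not a palindrome)

0


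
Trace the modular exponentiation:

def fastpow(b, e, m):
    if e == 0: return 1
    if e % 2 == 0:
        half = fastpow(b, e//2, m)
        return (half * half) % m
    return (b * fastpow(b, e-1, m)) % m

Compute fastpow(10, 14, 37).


fastpow(10, 14, 37): e is even, compute fastpow(10, 7, 37)
  fastpow(10, 7, 37): e is odd, compute fastpow(10, 6, 37)
    fastpow(10, 6, 37): e is even, compute fastpow(10, 3, 37)
      fastpow(10, 3, 37): e is odd, compute fastpow(10, 2, 37)
        fastpow(10, 2, 37): e is even, compute fastpow(10, 1, 37)
          fastpow(10, 1, 37): e is odd, compute fastpow(10, 0, 37)
          fastpow(10, 0, 37) = 1
          (10 * 1) % 37 = 10
        half=10, (10*10) % 37 = 26
      (10 * 26) % 37 = 1
    half=1, (1*1) % 37 = 1
  (10 * 1) % 37 = 10
half=10, (10*10) % 37 = 26

26


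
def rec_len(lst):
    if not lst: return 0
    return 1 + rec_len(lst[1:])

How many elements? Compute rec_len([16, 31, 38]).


rec_len([16, 31, 38]) = 1 + rec_len([31, 38])
rec_len([31, 38]) = 1 + rec_len([38])
rec_len([38]) = 1 + rec_len([])
rec_len([]) = 0  (base case)
Unwinding: 1 + 1 + 1 + 0 = 3

3


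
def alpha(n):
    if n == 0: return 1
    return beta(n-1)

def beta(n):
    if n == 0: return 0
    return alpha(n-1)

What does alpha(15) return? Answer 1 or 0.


alpha(15) = beta(14)
beta(14) = alpha(13)
alpha(13) = beta(12)
beta(12) = alpha(11)
alpha(11) = beta(10)
beta(10) = alpha(9)
alpha(9) = beta(8)
beta(8) = alpha(7)
alpha(7) = beta(6)
beta(6) = alpha(5)
alpha(5) = beta(4)
beta(4) = alpha(3)
alpha(3) = beta(2)
beta(2) = alpha(1)
alpha(1) = beta(0)
beta(0) = 0  (base case)
Result: 0

0


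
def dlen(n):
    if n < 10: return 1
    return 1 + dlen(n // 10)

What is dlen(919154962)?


dlen(919154962) = 1 + dlen(91915496)
dlen(91915496) = 1 + dlen(9191549)
dlen(9191549) = 1 + dlen(919154)
dlen(919154) = 1 + dlen(91915)
dlen(91915) = 1 + dlen(9191)
dlen(9191) = 1 + dlen(919)
dlen(919) = 1 + dlen(91)
dlen(91) = 1 + dlen(9)
dlen(9) = 1  (base case: 9 < 10)
Unwinding: 1 + 1 + 1 + 1 + 1 + 1 + 1 + 1 + 1 = 9

9


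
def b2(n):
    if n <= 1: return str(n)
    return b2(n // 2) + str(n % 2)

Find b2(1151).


b2(1151) = b2(575) + '1'
b2(575) = b2(287) + '1'
b2(287) = b2(143) + '1'
b2(143) = b2(71) + '1'
b2(71) = b2(35) + '1'
b2(35) = b2(17) + '1'
b2(17) = b2(8) + '1'
b2(8) = b2(4) + '0'
b2(4) = b2(2) + '0'
b2(2) = b2(1) + '0'
b2(1) = '1'  (base case)
Concatenating: '1' + '0' + '0' + '0' + '1' + '1' + '1' + '1' + '1' + '1' + '1' = '10001111111'

10001111111


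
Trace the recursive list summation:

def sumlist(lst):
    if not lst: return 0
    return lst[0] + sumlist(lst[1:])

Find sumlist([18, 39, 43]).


sumlist([18, 39, 43]) = 18 + sumlist([39, 43])
sumlist([39, 43]) = 39 + sumlist([43])
sumlist([43]) = 43 + sumlist([])
sumlist([]) = 0  (base case)
Total: 18 + 39 + 43 + 0 = 100

100


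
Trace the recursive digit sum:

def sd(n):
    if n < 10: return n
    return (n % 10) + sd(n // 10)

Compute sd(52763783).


sd(52763783) = 3 + sd(5276378)
sd(5276378) = 8 + sd(527637)
sd(527637) = 7 + sd(52763)
sd(52763) = 3 + sd(5276)
sd(5276) = 6 + sd(527)
sd(527) = 7 + sd(52)
sd(52) = 2 + sd(5)
sd(5) = 5  (base case)
Total: 3 + 8 + 7 + 3 + 6 + 7 + 2 + 5 = 41

41


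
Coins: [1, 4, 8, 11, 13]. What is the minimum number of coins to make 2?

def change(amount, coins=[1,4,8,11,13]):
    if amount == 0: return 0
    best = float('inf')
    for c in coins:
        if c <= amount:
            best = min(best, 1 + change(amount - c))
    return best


Building up with DP:
change(0) = 0
change(1) = min(1+change(0)=1+0=1) = 1
change(2) = min(1+change(1)=1+1=2) = 2

2


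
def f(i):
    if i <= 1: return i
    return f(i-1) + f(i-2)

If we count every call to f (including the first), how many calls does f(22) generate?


Let C(n) = total calls for f(n)
C(0) = 1, C(1) = 1
C(2) = 1 + C(1) + C(0) = 1 + 1 + 1 = 3
C(3) = 1 + C(2) + C(1) = 1 + 3 + 1 = 5
C(4) = 1 + C(3) + C(2) = 1 + 5 + 3 = 9
C(5) = 1 + C(4) + C(3) = 1 + 9 + 5 = 15
C(6) = 1 + C(5) + C(4) = 1 + 15 + 9 = 25
C(7) = 1 + C(6) + C(5) = 1 + 25 + 15 = 41
C(8) = 1 + C(7) + C(6) = 1 + 41 + 25 = 67
C(9) = 1 + C(8) + C(7) = 1 + 67 + 41 = 109
C(10) = 1 + C(9) + C(8) = 1 + 109 + 67 = 177
C(11) = 1 + C(10) + C(9) = 1 + 177 + 109 = 287
C(12) = 1 + C(11) + C(10) = 1 + 287 + 177 = 465
C(13) = 1 + C(12) + C(11) = 1 + 465 + 287 = 753
C(14) = 1 + C(13) + C(12) = 1 + 753 + 465 = 1219
C(15) = 1 + C(14) + C(13) = 1 + 1219 + 753 = 1973
C(16) = 1 + C(15) + C(14) = 1 + 1973 + 1219 = 3193
C(17) = 1 + C(16) + C(15) = 1 + 3193 + 1973 = 5167
C(18) = 1 + C(17) + C(16) = 1 + 5167 + 3193 = 8361
C(19) = 1 + C(18) + C(17) = 1 + 8361 + 5167 = 13529
C(20) = 1 + C(19) + C(18) = 1 + 13529 + 8361 = 21891
C(21) = 1 + C(20) + C(19) = 1 + 21891 + 13529 = 35421
C(22) = 1 + C(21) + C(20) = 1 + 35421 + 21891 = 57313

57313
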